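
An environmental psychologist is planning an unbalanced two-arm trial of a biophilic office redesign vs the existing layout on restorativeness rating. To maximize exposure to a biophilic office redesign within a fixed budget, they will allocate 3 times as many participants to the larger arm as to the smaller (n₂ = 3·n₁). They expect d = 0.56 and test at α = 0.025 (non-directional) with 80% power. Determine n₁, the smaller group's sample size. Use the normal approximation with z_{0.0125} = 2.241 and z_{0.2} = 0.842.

n₁ = 41

With allocation ratio k = n₂/n₁ = 3, Var(x̄₁−x̄₂) = σ²(1/n₁ + 1/(k·n₁)) = σ²·(k+1)/(k·n₁).
So n₁ = (1 + 1/k)·((z_{α/2} + z_β)/d)² = 1.333 × (3.083/0.56)².
n₁ = 1.333 × 30.31 = 40.4.
Round up: n₁ = 41, giving n₂ = 3 × 41 = 123.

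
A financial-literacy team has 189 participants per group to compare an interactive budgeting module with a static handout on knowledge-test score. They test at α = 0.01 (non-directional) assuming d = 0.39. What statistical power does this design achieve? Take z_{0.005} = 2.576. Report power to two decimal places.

For two equal groups, power = Φ(d·√(n/2) − z_{α/2}).
d·√(n/2) = 0.39 × √(189/2) = 0.39 × 9.721 = 3.791.
z_β = 3.791 − 2.576 = 1.215.
Power = Φ(1.215) = 0.888.

power ≈ 0.89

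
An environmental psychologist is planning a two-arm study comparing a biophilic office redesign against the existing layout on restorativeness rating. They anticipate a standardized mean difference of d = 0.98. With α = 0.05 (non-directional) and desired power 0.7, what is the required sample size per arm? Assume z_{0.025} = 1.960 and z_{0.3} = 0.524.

For two independent groups with equal n: n = 2·((z_{α/2} + z_β) / d)².
z_{α/2} + z_β = 1.960 + 0.524 = 2.484.
n = 2 × (2.484 / 0.98)² = 2 × 2.535² = 2 × 6.42 = 12.8.
Round up to the next whole participant.

n = 13 per group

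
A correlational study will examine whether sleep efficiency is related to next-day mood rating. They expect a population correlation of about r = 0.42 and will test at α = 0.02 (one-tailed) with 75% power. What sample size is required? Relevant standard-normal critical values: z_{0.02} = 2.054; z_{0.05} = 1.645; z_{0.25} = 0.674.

n = 41

Fisher's z: C = ½·ln((1+r)/(1−r)) = ½·ln(2.4483) = 0.4477.
n = ((z_{α} + z_β)/C)² + 3.
(2.054 + 0.674) / 0.4477 = 2.728 / 0.4477 = 6.093.
n = 6.093² + 3 = 37.13 + 3 = 40.1.
Round up.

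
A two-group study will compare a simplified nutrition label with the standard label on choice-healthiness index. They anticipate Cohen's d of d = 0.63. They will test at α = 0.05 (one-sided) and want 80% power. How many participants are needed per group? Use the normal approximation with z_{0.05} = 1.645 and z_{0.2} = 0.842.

For two independent groups with equal n: n = 2·((z_{α} + z_β) / d)².
z_{α} + z_β = 1.645 + 0.842 = 2.487.
n = 2 × (2.487 / 0.63)² = 2 × 3.948² = 2 × 15.58 = 31.2.
Round up to the next whole participant.

n = 32 per group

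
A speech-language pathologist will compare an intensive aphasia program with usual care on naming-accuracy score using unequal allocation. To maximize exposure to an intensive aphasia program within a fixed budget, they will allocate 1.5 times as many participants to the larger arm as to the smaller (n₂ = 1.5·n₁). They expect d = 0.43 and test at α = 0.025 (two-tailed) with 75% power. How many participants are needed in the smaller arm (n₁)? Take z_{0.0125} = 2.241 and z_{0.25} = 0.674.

With allocation ratio k = n₂/n₁ = 1.5, Var(x̄₁−x̄₂) = σ²(1/n₁ + 1/(k·n₁)) = σ²·(k+1)/(k·n₁).
So n₁ = (1 + 1/k)·((z_{α/2} + z_β)/d)² = 1.667 × (2.915/0.43)².
n₁ = 1.667 × 45.96 = 76.6.
Round up: n₁ = 77, giving n₂ = ⌈1.5 × 77⌉ = ⌈115.5⌉ = 116.

n₁ = 77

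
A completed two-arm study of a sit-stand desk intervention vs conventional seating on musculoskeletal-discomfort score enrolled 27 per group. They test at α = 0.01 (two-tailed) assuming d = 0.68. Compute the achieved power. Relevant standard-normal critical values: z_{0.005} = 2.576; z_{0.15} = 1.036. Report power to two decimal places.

For two equal groups, power = Φ(d·√(n/2) − z_{α/2}).
d·√(n/2) = 0.68 × √(27/2) = 0.68 × 3.674 = 2.498.
z_β = 2.498 − 2.576 = -0.078.
Power = Φ(-0.078) = 0.469.

power ≈ 0.47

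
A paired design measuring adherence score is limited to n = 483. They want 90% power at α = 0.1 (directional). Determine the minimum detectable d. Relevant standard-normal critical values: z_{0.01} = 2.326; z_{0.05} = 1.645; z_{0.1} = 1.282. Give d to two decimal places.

d_min ≈ 0.12

For a single sample (or paired design) of n = 483: d_min = (z_{α} + z_β)/√n.
z-sum = 1.282 + 1.282 = 2.564.
d_min = 2.564 / √483 = 2.564 / 21.977 = 0.117.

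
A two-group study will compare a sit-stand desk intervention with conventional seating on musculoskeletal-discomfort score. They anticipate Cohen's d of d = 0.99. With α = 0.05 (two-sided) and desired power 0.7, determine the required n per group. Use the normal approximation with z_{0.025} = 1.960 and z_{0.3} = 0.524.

For two independent groups with equal n: n = 2·((z_{α/2} + z_β) / d)².
z_{α/2} + z_β = 1.960 + 0.524 = 2.484.
n = 2 × (2.484 / 0.99)² = 2 × 2.509² = 2 × 6.30 = 12.6.
Round up to the next whole participant.

n = 13 per group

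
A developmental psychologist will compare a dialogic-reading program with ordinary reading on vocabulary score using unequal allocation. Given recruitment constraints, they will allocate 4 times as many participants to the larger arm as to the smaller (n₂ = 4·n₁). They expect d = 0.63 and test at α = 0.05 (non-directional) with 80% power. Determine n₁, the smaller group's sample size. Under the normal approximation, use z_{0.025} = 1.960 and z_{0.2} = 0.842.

With allocation ratio k = n₂/n₁ = 4, Var(x̄₁−x̄₂) = σ²(1/n₁ + 1/(k·n₁)) = σ²·(k+1)/(k·n₁).
So n₁ = (1 + 1/k)·((z_{α/2} + z_β)/d)² = 1.250 × (2.802/0.63)².
n₁ = 1.250 × 19.78 = 24.7.
Round up: n₁ = 25, giving n₂ = 4 × 25 = 100.

n₁ = 25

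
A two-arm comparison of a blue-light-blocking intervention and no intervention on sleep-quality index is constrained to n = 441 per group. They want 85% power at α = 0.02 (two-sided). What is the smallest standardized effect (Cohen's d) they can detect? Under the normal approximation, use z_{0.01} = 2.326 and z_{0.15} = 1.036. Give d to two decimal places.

d_min ≈ 0.23

For two independent groups of n = 441 each: d_min = (z_{α/2} + z_β)·√(2/n).
z-sum = 2.326 + 1.036 = 3.362.
d_min = 3.362 × √(2/441) = 3.362 × 0.0673 = 0.226.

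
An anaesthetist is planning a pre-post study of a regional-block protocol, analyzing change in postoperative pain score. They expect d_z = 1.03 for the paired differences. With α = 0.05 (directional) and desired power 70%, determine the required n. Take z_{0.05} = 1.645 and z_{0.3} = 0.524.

n = 5 pairs

For a paired (one-sample on differences) test: n = ((z_{α} + z_β) / d)².
z_{α} + z_β = 1.645 + 0.524 = 2.169.
n = (2.169 / 1.03)² = 2.106² = 4.43.
Round up.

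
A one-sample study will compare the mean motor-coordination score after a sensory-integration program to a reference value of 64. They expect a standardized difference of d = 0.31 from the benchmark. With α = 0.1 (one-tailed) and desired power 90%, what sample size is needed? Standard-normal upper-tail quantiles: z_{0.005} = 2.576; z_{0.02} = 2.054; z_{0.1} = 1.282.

n = 69

For a one-sample test: n = ((z_{α} + z_β) / d)².
z_{α} + z_β = 1.282 + 1.282 = 2.564.
n = (2.564 / 0.31)² = 8.271² = 68.41.
Round up.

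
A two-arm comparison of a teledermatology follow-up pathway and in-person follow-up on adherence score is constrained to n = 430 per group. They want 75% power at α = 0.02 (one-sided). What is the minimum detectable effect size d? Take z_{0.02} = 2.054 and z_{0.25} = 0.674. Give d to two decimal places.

d_min ≈ 0.19

For two independent groups of n = 430 each: d_min = (z_{α} + z_β)·√(2/n).
z-sum = 2.054 + 0.674 = 2.728.
d_min = 2.728 × √(2/430) = 2.728 × 0.0682 = 0.186.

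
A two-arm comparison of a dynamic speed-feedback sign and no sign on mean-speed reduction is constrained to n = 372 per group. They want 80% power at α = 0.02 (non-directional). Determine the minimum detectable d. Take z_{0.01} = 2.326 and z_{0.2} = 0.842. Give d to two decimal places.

d_min ≈ 0.23

For two independent groups of n = 372 each: d_min = (z_{α/2} + z_β)·√(2/n).
z-sum = 2.326 + 0.842 = 3.168.
d_min = 3.168 × √(2/372) = 3.168 × 0.0733 = 0.232.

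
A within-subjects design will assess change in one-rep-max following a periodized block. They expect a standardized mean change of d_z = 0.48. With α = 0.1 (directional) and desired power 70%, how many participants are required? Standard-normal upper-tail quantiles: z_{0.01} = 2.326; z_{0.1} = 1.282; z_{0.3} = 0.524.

For a paired (one-sample on differences) test: n = ((z_{α} + z_β) / d)².
z_{α} + z_β = 1.282 + 0.524 = 1.806.
n = (1.806 / 0.48)² = 3.763² = 14.16.
Round up.

n = 15 pairs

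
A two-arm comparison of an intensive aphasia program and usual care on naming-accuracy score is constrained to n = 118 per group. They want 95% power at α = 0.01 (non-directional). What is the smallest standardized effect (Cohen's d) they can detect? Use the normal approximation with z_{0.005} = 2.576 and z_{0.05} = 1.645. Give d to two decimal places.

For two independent groups of n = 118 each: d_min = (z_{α/2} + z_β)·√(2/n).
z-sum = 2.576 + 1.645 = 4.221.
d_min = 4.221 × √(2/118) = 4.221 × 0.1302 = 0.550.

d_min ≈ 0.55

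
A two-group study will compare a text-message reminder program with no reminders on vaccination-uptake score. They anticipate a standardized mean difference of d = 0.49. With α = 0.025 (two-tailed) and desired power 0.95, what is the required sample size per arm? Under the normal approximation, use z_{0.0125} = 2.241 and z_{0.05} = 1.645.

n = 126 per group

For two independent groups with equal n: n = 2·((z_{α/2} + z_β) / d)².
z_{α/2} + z_β = 2.241 + 1.645 = 3.886.
n = 2 × (3.886 / 0.49)² = 2 × 7.931² = 2 × 62.89 = 125.8.
Round up to the next whole participant.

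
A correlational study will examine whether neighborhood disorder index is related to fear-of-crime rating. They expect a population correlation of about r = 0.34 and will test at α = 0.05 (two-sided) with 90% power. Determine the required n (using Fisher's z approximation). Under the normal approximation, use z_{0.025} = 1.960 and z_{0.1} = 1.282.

Fisher's z: C = ½·ln((1+r)/(1−r)) = ½·ln(2.0303) = 0.3541.
n = ((z_{α/2} + z_β)/C)² + 3.
(1.960 + 1.282) / 0.3541 = 3.242 / 0.3541 = 9.156.
n = 9.156² + 3 = 83.83 + 3 = 86.8.
Round up.

n = 87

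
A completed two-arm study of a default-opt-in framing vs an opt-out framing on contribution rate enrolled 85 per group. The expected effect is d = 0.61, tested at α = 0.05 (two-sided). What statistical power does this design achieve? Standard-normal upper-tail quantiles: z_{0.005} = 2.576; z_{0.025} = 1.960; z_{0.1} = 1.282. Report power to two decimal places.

power ≈ 0.98

For two equal groups, power = Φ(d·√(n/2) − z_{α/2}).
d·√(n/2) = 0.61 × √(85/2) = 0.61 × 6.519 = 3.977.
z_β = 3.977 − 1.960 = 2.017.
Power = Φ(2.017) = 0.978.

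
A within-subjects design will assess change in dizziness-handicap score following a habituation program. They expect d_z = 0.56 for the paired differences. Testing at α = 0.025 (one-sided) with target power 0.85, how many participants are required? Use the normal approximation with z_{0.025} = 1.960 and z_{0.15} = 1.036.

n = 29 pairs

For a paired (one-sample on differences) test: n = ((z_{α} + z_β) / d)².
z_{α} + z_β = 1.960 + 1.036 = 2.996.
n = (2.996 / 0.56)² = 5.350² = 28.62.
Round up.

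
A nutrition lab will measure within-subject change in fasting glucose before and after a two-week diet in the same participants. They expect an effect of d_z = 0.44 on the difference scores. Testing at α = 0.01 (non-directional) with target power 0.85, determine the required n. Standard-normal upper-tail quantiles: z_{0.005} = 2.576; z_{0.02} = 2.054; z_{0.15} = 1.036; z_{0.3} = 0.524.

For a paired (one-sample on differences) test: n = ((z_{α/2} + z_β) / d)².
z_{α/2} + z_β = 2.576 + 1.036 = 3.612.
n = (3.612 / 0.44)² = 8.209² = 67.39.
Round up.

n = 68 pairs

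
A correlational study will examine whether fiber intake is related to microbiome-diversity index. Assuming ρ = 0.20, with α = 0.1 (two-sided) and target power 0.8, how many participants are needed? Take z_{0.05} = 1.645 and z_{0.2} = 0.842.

n = 154

Fisher's z: C = ½·ln((1+r)/(1−r)) = ½·ln(1.5000) = 0.2027.
n = ((z_{α/2} + z_β)/C)² + 3.
(1.645 + 0.842) / 0.2027 = 2.487 / 0.2027 = 12.269.
n = 12.269² + 3 = 150.54 + 3 = 153.5.
Round up.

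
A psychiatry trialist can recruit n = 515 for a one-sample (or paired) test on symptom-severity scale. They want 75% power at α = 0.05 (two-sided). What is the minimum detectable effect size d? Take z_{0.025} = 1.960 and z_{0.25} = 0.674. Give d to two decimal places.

d_min ≈ 0.12

For a single sample (or paired design) of n = 515: d_min = (z_{α/2} + z_β)/√n.
z-sum = 1.960 + 0.674 = 2.634.
d_min = 2.634 / √515 = 2.634 / 22.694 = 0.116.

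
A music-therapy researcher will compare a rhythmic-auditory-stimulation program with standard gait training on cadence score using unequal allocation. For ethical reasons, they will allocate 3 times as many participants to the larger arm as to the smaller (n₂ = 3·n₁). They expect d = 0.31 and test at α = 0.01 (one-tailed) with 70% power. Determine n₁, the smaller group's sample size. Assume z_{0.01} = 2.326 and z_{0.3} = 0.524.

With allocation ratio k = n₂/n₁ = 3, Var(x̄₁−x̄₂) = σ²(1/n₁ + 1/(k·n₁)) = σ²·(k+1)/(k·n₁).
So n₁ = (1 + 1/k)·((z_{α} + z_β)/d)² = 1.333 × (2.850/0.31)².
n₁ = 1.333 × 84.52 = 112.7.
Round up: n₁ = 113, giving n₂ = 3 × 113 = 339.

n₁ = 113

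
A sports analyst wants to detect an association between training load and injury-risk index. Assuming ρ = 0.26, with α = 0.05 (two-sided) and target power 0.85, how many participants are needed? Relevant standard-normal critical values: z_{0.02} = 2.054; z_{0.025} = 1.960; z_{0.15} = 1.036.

Fisher's z: C = ½·ln((1+r)/(1−r)) = ½·ln(1.7027) = 0.2661.
n = ((z_{α/2} + z_β)/C)² + 3.
(1.960 + 1.036) / 0.2661 = 2.996 / 0.2661 = 11.259.
n = 11.259² + 3 = 126.76 + 3 = 129.8.
Round up.

n = 130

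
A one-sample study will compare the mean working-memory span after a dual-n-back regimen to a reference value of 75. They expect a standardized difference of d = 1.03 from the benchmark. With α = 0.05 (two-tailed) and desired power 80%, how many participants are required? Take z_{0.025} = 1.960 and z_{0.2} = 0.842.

For a one-sample test: n = ((z_{α/2} + z_β) / d)².
z_{α/2} + z_β = 1.960 + 0.842 = 2.802.
n = (2.802 / 1.03)² = 2.720² = 7.40.
Round up.

n = 8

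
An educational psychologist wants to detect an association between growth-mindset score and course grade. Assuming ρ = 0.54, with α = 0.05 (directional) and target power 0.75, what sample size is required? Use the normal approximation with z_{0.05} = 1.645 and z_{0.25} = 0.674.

Fisher's z: C = ½·ln((1+r)/(1−r)) = ½·ln(3.3478) = 0.6042.
n = ((z_{α} + z_β)/C)² + 3.
(1.645 + 0.674) / 0.6042 = 2.319 / 0.6042 = 3.838.
n = 3.838² + 3 = 14.73 + 3 = 17.7.
Round up.

n = 18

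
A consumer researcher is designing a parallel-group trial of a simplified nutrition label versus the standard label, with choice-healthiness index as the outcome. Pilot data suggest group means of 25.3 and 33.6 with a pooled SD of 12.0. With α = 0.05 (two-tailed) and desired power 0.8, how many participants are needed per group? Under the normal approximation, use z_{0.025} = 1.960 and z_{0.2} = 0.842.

n = 33 per group

Cohen's d = |M₁ − M₂| / SD_pooled = |25.3 − 33.6| / 12.0 = 8.3 / 12.0 = 0.692.
For two independent groups with equal n: n = 2·((z_{α/2} + z_β) / d)².
z_{α/2} + z_β = 1.960 + 0.842 = 2.802.
n = 2 × (2.802 / 0.692)² = 2 × 4.049² = 2 × 16.40 = 32.8.
Round up to the next whole participant.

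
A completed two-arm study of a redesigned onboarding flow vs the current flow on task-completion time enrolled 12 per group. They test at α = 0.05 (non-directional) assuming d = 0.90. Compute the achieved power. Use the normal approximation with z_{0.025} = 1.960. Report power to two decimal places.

power ≈ 0.60

For two equal groups, power = Φ(d·√(n/2) − z_{α/2}).
d·√(n/2) = 0.90 × √(12/2) = 0.90 × 2.449 = 2.205.
z_β = 2.205 − 1.960 = 0.245.
Power = Φ(0.245) = 0.597.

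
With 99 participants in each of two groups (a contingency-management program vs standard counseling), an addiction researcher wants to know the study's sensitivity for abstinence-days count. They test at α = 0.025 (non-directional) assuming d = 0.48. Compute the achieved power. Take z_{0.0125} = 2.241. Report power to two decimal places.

power ≈ 0.87

For two equal groups, power = Φ(d·√(n/2) − z_{α/2}).
d·√(n/2) = 0.48 × √(99/2) = 0.48 × 7.036 = 3.377.
z_β = 3.377 − 2.241 = 1.136.
Power = Φ(1.136) = 0.872.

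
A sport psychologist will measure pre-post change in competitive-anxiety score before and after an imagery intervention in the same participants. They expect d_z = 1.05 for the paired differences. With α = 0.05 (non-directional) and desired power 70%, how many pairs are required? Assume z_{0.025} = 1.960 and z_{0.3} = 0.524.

For a paired (one-sample on differences) test: n = ((z_{α/2} + z_β) / d)².
z_{α/2} + z_β = 1.960 + 0.524 = 2.484.
n = (2.484 / 1.05)² = 2.366² = 5.60.
Round up.

n = 6 pairs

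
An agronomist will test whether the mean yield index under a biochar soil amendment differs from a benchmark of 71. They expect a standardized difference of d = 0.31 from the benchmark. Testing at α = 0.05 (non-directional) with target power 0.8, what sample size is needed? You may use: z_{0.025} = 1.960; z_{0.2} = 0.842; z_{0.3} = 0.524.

n = 82

For a one-sample test: n = ((z_{α/2} + z_β) / d)².
z_{α/2} + z_β = 1.960 + 0.842 = 2.802.
n = (2.802 / 0.31)² = 9.039² = 81.70.
Round up.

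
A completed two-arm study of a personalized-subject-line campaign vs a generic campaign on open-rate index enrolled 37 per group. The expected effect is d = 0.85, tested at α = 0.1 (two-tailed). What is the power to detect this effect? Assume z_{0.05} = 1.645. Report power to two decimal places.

power ≈ 0.98

For two equal groups, power = Φ(d·√(n/2) − z_{α/2}).
d·√(n/2) = 0.85 × √(37/2) = 0.85 × 4.301 = 3.656.
z_β = 3.656 − 1.645 = 2.011.
Power = Φ(2.011) = 0.978.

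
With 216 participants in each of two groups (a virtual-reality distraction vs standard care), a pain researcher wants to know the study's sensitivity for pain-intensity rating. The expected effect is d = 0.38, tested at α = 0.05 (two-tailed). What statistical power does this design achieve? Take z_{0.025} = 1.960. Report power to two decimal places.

For two equal groups, power = Φ(d·√(n/2) − z_{α/2}).
d·√(n/2) = 0.38 × √(216/2) = 0.38 × 10.392 = 3.949.
z_β = 3.949 − 1.960 = 1.989.
Power = Φ(1.989) = 0.977.

power ≈ 0.98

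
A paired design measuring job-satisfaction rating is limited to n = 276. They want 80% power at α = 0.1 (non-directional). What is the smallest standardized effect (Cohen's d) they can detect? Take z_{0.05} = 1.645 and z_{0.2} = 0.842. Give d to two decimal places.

d_min ≈ 0.15

For a single sample (or paired design) of n = 276: d_min = (z_{α/2} + z_β)/√n.
z-sum = 1.645 + 0.842 = 2.487.
d_min = 2.487 / √276 = 2.487 / 16.613 = 0.150.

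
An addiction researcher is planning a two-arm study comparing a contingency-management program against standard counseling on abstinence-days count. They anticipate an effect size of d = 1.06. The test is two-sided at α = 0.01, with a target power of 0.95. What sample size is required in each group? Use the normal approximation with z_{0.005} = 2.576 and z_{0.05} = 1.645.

For two independent groups with equal n: n = 2·((z_{α/2} + z_β) / d)².
z_{α/2} + z_β = 2.576 + 1.645 = 4.221.
n = 2 × (4.221 / 1.06)² = 2 × 3.982² = 2 × 15.86 = 31.7.
Round up to the next whole participant.

n = 32 per group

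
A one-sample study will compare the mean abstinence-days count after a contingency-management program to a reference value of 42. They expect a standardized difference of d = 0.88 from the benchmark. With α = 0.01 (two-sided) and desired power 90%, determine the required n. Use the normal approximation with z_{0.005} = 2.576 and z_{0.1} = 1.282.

For a one-sample test: n = ((z_{α/2} + z_β) / d)².
z_{α/2} + z_β = 2.576 + 1.282 = 3.858.
n = (3.858 / 0.88)² = 4.384² = 19.22.
Round up.

n = 20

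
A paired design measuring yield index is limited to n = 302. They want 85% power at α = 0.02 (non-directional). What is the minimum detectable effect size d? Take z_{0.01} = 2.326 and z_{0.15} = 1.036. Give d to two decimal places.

d_min ≈ 0.19

For a single sample (or paired design) of n = 302: d_min = (z_{α/2} + z_β)/√n.
z-sum = 2.326 + 1.036 = 3.362.
d_min = 3.362 / √302 = 3.362 / 17.378 = 0.193.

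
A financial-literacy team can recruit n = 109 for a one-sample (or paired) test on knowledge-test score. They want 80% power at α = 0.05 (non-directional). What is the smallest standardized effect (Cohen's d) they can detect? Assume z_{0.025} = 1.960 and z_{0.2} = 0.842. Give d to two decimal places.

For a single sample (or paired design) of n = 109: d_min = (z_{α/2} + z_β)/√n.
z-sum = 1.960 + 0.842 = 2.802.
d_min = 2.802 / √109 = 2.802 / 10.440 = 0.268.

d_min ≈ 0.27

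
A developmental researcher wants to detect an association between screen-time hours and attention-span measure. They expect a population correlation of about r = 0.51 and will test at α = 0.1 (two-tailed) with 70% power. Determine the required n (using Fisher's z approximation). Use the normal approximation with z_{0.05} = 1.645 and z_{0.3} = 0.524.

Fisher's z: C = ½·ln((1+r)/(1−r)) = ½·ln(3.0816) = 0.5627.
n = ((z_{α/2} + z_β)/C)² + 3.
(1.645 + 0.524) / 0.5627 = 2.169 / 0.5627 = 3.855.
n = 3.855² + 3 = 14.86 + 3 = 17.9.
Round up.

n = 18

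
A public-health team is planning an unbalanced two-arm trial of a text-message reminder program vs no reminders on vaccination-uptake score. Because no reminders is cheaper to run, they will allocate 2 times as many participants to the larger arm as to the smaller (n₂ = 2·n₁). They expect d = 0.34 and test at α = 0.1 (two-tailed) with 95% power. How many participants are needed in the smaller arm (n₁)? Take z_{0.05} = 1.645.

With allocation ratio k = n₂/n₁ = 2, Var(x̄₁−x̄₂) = σ²(1/n₁ + 1/(k·n₁)) = σ²·(k+1)/(k·n₁).
So n₁ = (1 + 1/k)·((z_{α/2} + z_β)/d)² = 1.500 × (3.290/0.34)².
n₁ = 1.500 × 93.63 = 140.5.
Round up: n₁ = 141, giving n₂ = 2 × 141 = 282.

n₁ = 141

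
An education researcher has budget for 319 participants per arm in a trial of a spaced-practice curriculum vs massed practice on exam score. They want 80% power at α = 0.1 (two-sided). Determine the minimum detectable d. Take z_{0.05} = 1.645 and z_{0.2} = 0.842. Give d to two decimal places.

For two independent groups of n = 319 each: d_min = (z_{α/2} + z_β)·√(2/n).
z-sum = 1.645 + 0.842 = 2.487.
d_min = 2.487 × √(2/319) = 2.487 × 0.0792 = 0.197.

d_min ≈ 0.20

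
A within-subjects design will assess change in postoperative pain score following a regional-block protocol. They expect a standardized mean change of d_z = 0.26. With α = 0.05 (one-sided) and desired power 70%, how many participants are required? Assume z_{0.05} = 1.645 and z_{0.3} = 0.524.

For a paired (one-sample on differences) test: n = ((z_{α} + z_β) / d)².
z_{α} + z_β = 1.645 + 0.524 = 2.169.
n = (2.169 / 0.26)² = 8.342² = 69.59.
Round up.

n = 70 pairs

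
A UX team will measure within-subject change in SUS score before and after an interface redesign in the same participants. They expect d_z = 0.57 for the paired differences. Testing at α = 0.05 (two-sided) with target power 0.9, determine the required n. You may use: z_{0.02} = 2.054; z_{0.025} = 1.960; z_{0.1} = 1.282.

For a paired (one-sample on differences) test: n = ((z_{α/2} + z_β) / d)².
z_{α/2} + z_β = 1.960 + 1.282 = 3.242.
n = (3.242 / 0.57)² = 5.688² = 32.35.
Round up.

n = 33 pairs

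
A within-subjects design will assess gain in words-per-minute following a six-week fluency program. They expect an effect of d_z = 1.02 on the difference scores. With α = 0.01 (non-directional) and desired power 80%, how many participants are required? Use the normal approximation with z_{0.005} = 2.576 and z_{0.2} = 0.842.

n = 12 pairs

For a paired (one-sample on differences) test: n = ((z_{α/2} + z_β) / d)².
z_{α/2} + z_β = 2.576 + 0.842 = 3.418.
n = (3.418 / 1.02)² = 3.351² = 11.23.
Round up.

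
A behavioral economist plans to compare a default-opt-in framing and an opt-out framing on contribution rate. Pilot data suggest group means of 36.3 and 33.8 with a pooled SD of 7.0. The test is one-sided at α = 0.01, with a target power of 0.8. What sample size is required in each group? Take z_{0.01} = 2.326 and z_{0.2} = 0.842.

n = 158 per group

Cohen's d = |M₁ − M₂| / SD_pooled = |36.3 − 33.8| / 7.0 = 2.5 / 7.0 = 0.357.
For two independent groups with equal n: n = 2·((z_{α} + z_β) / d)².
z_{α} + z_β = 2.326 + 0.842 = 3.168.
n = 2 × (3.168 / 0.357)² = 2 × 8.874² = 2 × 78.75 = 157.5.
Round up to the next whole participant.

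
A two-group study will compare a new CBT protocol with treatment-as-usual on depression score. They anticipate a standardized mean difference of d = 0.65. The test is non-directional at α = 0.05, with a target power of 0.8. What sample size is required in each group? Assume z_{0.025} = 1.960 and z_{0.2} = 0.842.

For two independent groups with equal n: n = 2·((z_{α/2} + z_β) / d)².
z_{α/2} + z_β = 1.960 + 0.842 = 2.802.
n = 2 × (2.802 / 0.65)² = 2 × 4.311² = 2 × 18.58 = 37.2.
Round up to the next whole participant.

n = 38 per group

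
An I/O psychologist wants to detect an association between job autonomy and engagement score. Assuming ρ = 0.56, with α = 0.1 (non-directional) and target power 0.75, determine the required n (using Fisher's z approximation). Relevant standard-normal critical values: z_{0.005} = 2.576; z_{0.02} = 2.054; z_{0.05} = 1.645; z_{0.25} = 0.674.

Fisher's z: C = ½·ln((1+r)/(1−r)) = ½·ln(3.5455) = 0.6328.
n = ((z_{α/2} + z_β)/C)² + 3.
(1.645 + 0.674) / 0.6328 = 2.319 / 0.6328 = 3.665.
n = 3.665² + 3 = 13.43 + 3 = 16.4.
Round up.

n = 17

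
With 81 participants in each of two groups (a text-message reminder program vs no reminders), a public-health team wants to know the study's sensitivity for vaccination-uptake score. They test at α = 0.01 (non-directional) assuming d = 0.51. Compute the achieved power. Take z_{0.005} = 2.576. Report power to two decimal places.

For two equal groups, power = Φ(d·√(n/2) − z_{α/2}).
d·√(n/2) = 0.51 × √(81/2) = 0.51 × 6.364 = 3.246.
z_β = 3.246 − 2.576 = 0.670.
Power = Φ(0.670) = 0.748.

power ≈ 0.75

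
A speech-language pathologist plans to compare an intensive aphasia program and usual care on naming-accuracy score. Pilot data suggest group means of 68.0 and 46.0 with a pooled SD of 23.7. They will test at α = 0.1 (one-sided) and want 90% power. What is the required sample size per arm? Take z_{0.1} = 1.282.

Cohen's d = |M₁ − M₂| / SD_pooled = |68.0 − 46.0| / 23.7 = 22.0 / 23.7 = 0.928.
For two independent groups with equal n: n = 2·((z_{α} + z_β) / d)².
z_{α} + z_β = 1.282 + 1.282 = 2.564.
n = 2 × (2.564 / 0.928)² = 2 × 2.763² = 2 × 7.63 = 15.3.
Round up to the next whole participant.

n = 16 per group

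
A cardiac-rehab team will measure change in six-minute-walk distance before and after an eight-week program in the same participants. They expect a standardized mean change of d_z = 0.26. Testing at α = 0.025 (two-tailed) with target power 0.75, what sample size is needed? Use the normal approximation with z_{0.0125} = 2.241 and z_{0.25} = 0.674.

For a paired (one-sample on differences) test: n = ((z_{α/2} + z_β) / d)².
z_{α/2} + z_β = 2.241 + 0.674 = 2.915.
n = (2.915 / 0.26)² = 11.212² = 125.70.
Round up.

n = 126 pairs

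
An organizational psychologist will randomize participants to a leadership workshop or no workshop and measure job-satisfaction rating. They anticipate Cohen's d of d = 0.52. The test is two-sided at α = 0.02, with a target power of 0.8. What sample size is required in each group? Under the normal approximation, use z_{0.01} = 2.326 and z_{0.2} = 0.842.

For two independent groups with equal n: n = 2·((z_{α/2} + z_β) / d)².
z_{α/2} + z_β = 2.326 + 0.842 = 3.168.
n = 2 × (3.168 / 0.52)² = 2 × 6.092² = 2 × 37.12 = 74.2.
Round up to the next whole participant.

n = 75 per group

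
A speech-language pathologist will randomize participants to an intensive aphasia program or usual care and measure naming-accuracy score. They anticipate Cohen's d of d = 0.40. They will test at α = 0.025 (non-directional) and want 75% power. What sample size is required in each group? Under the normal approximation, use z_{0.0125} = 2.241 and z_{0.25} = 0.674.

For two independent groups with equal n: n = 2·((z_{α/2} + z_β) / d)².
z_{α/2} + z_β = 2.241 + 0.674 = 2.915.
n = 2 × (2.915 / 0.40)² = 2 × 7.287² = 2 × 53.11 = 106.2.
Round up to the next whole participant.

n = 107 per group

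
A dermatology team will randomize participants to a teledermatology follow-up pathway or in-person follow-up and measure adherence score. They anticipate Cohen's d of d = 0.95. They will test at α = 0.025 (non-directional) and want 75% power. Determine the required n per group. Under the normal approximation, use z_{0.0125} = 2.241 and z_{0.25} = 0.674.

For two independent groups with equal n: n = 2·((z_{α/2} + z_β) / d)².
z_{α/2} + z_β = 2.241 + 0.674 = 2.915.
n = 2 × (2.915 / 0.95)² = 2 × 3.068² = 2 × 9.42 = 18.8.
Round up to the next whole participant.

n = 19 per group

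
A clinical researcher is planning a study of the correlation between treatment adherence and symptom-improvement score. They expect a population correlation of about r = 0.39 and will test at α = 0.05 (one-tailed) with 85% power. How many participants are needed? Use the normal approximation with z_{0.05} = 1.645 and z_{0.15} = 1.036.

n = 46

Fisher's z: C = ½·ln((1+r)/(1−r)) = ½·ln(2.2787) = 0.4118.
n = ((z_{α} + z_β)/C)² + 3.
(1.645 + 1.036) / 0.4118 = 2.681 / 0.4118 = 6.510.
n = 6.510² + 3 = 42.39 + 3 = 45.4.
Round up.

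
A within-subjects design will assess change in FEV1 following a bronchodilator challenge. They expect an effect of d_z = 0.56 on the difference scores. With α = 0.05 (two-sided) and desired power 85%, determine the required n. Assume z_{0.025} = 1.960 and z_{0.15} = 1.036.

n = 29 pairs

For a paired (one-sample on differences) test: n = ((z_{α/2} + z_β) / d)².
z_{α/2} + z_β = 1.960 + 1.036 = 2.996.
n = (2.996 / 0.56)² = 5.350² = 28.62.
Round up.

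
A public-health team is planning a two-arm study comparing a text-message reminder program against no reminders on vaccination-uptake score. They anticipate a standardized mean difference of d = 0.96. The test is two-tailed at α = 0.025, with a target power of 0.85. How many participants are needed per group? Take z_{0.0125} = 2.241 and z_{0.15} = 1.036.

n = 24 per group

For two independent groups with equal n: n = 2·((z_{α/2} + z_β) / d)².
z_{α/2} + z_β = 2.241 + 1.036 = 3.277.
n = 2 × (3.277 / 0.96)² = 2 × 3.414² = 2 × 11.65 = 23.3.
Round up to the next whole participant.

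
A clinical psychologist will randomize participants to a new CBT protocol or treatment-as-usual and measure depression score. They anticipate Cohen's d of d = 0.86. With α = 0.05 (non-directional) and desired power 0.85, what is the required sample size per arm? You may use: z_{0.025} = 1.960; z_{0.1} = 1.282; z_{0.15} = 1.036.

For two independent groups with equal n: n = 2·((z_{α/2} + z_β) / d)².
z_{α/2} + z_β = 1.960 + 1.036 = 2.996.
n = 2 × (2.996 / 0.86)² = 2 × 3.484² = 2 × 12.14 = 24.3.
Round up to the next whole participant.

n = 25 per group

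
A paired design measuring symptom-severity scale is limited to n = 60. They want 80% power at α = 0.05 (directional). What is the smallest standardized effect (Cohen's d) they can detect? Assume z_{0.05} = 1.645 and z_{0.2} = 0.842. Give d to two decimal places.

For a single sample (or paired design) of n = 60: d_min = (z_{α} + z_β)/√n.
z-sum = 1.645 + 0.842 = 2.487.
d_min = 2.487 / √60 = 2.487 / 7.746 = 0.321.

d_min ≈ 0.32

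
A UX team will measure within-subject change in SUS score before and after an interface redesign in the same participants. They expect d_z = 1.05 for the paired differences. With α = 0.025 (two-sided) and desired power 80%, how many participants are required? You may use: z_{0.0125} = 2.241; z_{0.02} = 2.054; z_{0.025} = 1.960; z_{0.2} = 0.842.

n = 9 pairs

For a paired (one-sample on differences) test: n = ((z_{α/2} + z_β) / d)².
z_{α/2} + z_β = 2.241 + 0.842 = 3.083.
n = (3.083 / 1.05)² = 2.936² = 8.62.
Round up.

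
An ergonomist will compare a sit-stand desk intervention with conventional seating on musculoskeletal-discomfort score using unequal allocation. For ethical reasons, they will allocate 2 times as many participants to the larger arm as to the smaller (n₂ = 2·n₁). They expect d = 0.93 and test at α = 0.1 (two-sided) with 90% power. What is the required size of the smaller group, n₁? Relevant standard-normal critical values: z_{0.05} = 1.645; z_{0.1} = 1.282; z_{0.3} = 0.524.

n₁ = 15

With allocation ratio k = n₂/n₁ = 2, Var(x̄₁−x̄₂) = σ²(1/n₁ + 1/(k·n₁)) = σ²·(k+1)/(k·n₁).
So n₁ = (1 + 1/k)·((z_{α/2} + z_β)/d)² = 1.500 × (2.927/0.93)².
n₁ = 1.500 × 9.91 = 14.9.
Round up: n₁ = 15, giving n₂ = 2 × 15 = 30.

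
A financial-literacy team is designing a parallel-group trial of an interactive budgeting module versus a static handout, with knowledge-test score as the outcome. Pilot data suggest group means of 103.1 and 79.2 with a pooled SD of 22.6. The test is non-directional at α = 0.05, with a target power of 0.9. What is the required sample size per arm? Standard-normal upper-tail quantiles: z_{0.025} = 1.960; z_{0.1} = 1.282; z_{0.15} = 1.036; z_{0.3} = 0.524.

Cohen's d = |M₁ − M₂| / SD_pooled = |103.1 − 79.2| / 22.6 = 23.9 / 22.6 = 1.058.
For two independent groups with equal n: n = 2·((z_{α/2} + z_β) / d)².
z_{α/2} + z_β = 1.960 + 1.282 = 3.242.
n = 2 × (3.242 / 1.058)² = 2 × 3.064² = 2 × 9.39 = 18.8.
Round up to the next whole participant.

n = 19 per group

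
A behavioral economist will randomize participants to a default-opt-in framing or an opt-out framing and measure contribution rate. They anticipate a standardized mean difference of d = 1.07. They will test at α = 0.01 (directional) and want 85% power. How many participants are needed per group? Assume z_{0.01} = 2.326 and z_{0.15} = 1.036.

For two independent groups with equal n: n = 2·((z_{α} + z_β) / d)².
z_{α} + z_β = 2.326 + 1.036 = 3.362.
n = 2 × (3.362 / 1.07)² = 2 × 3.142² = 2 × 9.87 = 19.7.
Round up to the next whole participant.

n = 20 per group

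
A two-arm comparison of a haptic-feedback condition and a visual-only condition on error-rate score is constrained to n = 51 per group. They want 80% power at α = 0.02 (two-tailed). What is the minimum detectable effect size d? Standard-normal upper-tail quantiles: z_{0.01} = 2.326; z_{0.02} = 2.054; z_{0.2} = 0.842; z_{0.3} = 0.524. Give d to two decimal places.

For two independent groups of n = 51 each: d_min = (z_{α/2} + z_β)·√(2/n).
z-sum = 2.326 + 0.842 = 3.168.
d_min = 3.168 × √(2/51) = 3.168 × 0.1980 = 0.627.

d_min ≈ 0.63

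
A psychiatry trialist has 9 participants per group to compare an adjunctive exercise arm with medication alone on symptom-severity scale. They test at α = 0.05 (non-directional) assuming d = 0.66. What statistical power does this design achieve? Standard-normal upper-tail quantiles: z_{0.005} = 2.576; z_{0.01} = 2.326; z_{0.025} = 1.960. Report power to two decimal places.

power ≈ 0.29

For two equal groups, power = Φ(d·√(n/2) − z_{α/2}).
d·√(n/2) = 0.66 × √(9/2) = 0.66 × 2.121 = 1.400.
z_β = 1.400 − 1.960 = -0.560.
Power = Φ(-0.560) = 0.288.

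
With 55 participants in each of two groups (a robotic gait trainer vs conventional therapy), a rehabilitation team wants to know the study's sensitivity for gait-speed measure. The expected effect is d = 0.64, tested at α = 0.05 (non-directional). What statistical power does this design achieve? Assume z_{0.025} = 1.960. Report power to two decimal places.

power ≈ 0.92

For two equal groups, power = Φ(d·√(n/2) − z_{α/2}).
d·√(n/2) = 0.64 × √(55/2) = 0.64 × 5.244 = 3.356.
z_β = 3.356 − 1.960 = 1.396.
Power = Φ(1.396) = 0.919.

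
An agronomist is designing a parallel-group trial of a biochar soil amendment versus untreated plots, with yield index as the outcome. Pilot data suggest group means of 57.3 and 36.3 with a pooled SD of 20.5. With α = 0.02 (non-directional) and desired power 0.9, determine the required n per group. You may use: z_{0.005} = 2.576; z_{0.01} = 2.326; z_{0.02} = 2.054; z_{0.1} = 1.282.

n = 25 per group

Cohen's d = |M₁ − M₂| / SD_pooled = |57.3 − 36.3| / 20.5 = 21.0 / 20.5 = 1.024.
For two independent groups with equal n: n = 2·((z_{α/2} + z_β) / d)².
z_{α/2} + z_β = 2.326 + 1.282 = 3.608.
n = 2 × (3.608 / 1.024)² = 2 × 3.523² = 2 × 12.41 = 24.8.
Round up to the next whole participant.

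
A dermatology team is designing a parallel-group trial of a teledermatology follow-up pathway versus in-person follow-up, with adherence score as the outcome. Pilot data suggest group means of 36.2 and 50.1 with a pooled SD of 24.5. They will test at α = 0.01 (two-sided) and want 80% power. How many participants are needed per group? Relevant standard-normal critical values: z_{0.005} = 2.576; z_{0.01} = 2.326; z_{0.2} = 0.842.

n = 73 per group

Cohen's d = |M₁ − M₂| / SD_pooled = |36.2 − 50.1| / 24.5 = 13.9 / 24.5 = 0.567.
For two independent groups with equal n: n = 2·((z_{α/2} + z_β) / d)².
z_{α/2} + z_β = 2.576 + 0.842 = 3.418.
n = 2 × (3.418 / 0.567)² = 2 × 6.028² = 2 × 36.34 = 72.7.
Round up to the next whole participant.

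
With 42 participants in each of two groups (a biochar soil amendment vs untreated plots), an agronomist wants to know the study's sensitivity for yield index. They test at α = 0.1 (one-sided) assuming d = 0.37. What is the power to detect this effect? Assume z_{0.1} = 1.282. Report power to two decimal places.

power ≈ 0.66

For two equal groups, power = Φ(d·√(n/2) − z_{α}).
d·√(n/2) = 0.37 × √(42/2) = 0.37 × 4.583 = 1.696.
z_β = 1.696 − 1.282 = 0.414.
Power = Φ(0.414) = 0.660.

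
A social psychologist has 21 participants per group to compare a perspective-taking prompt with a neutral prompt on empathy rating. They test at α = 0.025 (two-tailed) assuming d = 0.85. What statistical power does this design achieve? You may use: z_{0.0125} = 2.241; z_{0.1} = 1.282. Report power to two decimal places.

power ≈ 0.70

For two equal groups, power = Φ(d·√(n/2) − z_{α/2}).
d·√(n/2) = 0.85 × √(21/2) = 0.85 × 3.240 = 2.754.
z_β = 2.754 − 2.241 = 0.513.
Power = Φ(0.513) = 0.696.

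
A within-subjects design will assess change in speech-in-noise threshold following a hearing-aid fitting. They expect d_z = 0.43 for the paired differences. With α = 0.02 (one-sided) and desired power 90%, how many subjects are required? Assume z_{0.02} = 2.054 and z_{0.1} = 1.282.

For a paired (one-sample on differences) test: n = ((z_{α} + z_β) / d)².
z_{α} + z_β = 2.054 + 1.282 = 3.336.
n = (3.336 / 0.43)² = 7.758² = 60.19.
Round up.

n = 61 pairs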